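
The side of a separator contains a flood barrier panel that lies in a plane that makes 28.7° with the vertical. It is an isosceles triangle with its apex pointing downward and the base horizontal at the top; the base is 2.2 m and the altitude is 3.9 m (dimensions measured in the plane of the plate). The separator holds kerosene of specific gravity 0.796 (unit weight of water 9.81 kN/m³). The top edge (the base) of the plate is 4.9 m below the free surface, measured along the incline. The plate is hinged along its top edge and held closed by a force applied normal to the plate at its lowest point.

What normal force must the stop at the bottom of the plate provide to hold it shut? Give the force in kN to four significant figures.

P ≈ 67.09 kN

γ = 0.796 × 9.81 = 7.80876 kN/m³.
The plate makes 28.7° with the vertical, i.e. θ = 90° − 28.7° = 61.3° to the horizontal. Measuring y along the incline from the free-surface line, vertical depth h = y·sinθ with sinθ = 0.877146.
With the apex down, the centroid sits h/3 = 3.9/3 = 1.3 m below the base (the top edge), so y_c = 4.9 + 1.3 = 6.2 m and h_c = 6.2 × 0.877146 = 5.43831 m.
A = ½ × 2.2 × 3.9 = 4.29 m².
Resultant F = γ·h_c·A = 7.80876 × 5.43831 × 4.29 = 182.181 kN.
I_c = b·h³/36 = 2.2 × 3.9³/36 = 3.62505 m⁴.
Centre of pressure: y_p = y_c + I_c/(y_c·A) = 6.2 + 3.62505/(6.2 × 4.29) = 6.2 + 0.13629 = 6.33629 m along the plane.
The resultant acts 1.3 + 0.13629 = 1.43629 m (along the plate) below the hinge at the top edge, so the moment about the hinge is M = F × 1.43629 = 182.181 × 1.43629 = 261.665 kN·m.
A normal force at the bottom, 3.9 m from the hinge, must supply this moment: P = 261.665/3.9 = 67.0936 kN.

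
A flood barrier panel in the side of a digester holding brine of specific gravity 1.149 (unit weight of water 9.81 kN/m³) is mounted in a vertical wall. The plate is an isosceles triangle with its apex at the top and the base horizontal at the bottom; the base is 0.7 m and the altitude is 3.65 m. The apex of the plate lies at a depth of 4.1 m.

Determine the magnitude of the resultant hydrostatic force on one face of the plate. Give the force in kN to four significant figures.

γ = 1.149 × 9.81 = 11.27169 kN/m³.
With the apex up, the centroid sits 2h/3 = 2 × 3.65/3 = 2.43333 m below the apex, so the centroid depth is h_c = 4.1 + 2.43333 = 6.53333 m.
A = ½ × 0.7 × 3.65 = 1.2775 m².
Resultant F = γ·h_c·A = 11.27169 × 6.53333 × 1.2775 = 94.0772 kN.

F ≈ 94.08 kN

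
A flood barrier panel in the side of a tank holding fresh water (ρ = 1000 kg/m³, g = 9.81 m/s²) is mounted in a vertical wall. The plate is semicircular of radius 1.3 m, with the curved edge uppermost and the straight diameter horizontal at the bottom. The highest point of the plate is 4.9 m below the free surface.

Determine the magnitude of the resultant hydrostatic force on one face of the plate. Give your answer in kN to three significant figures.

F ≈ 147 kN

γ = ρg = 1000 × 9.81 = 9810 N/m³ = 9.81 kN/m³.
The centroid lies 4r/(3π) = 0.551737 m above the diameter, so r − 4r/(3π) = 1.3 − 0.551737 = 0.748263 m below the topmost point, so the centroid depth is h_c = 4.9 + 0.748263 = 5.64826 m.
A = πr²/2 = π × 1.3²/2 = 2.65465 m².
Resultant F = γ·h_c·A = 9.81 × 5.64826 × 2.65465 = 147.093 kN.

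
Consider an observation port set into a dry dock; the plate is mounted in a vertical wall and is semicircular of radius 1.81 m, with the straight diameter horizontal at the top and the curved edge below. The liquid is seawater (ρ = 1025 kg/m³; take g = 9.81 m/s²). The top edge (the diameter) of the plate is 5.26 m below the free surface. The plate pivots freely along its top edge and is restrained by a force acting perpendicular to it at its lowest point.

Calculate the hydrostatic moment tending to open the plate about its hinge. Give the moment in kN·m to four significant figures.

γ = ρg = 1025 × 9.81 / 1000 = 10.05525 kN/m³.
The centroid of a semicircle lies 4r/(3π) = 0.768188 m from the diameter, here below the top edge, so the centroid depth is h_c = 5.26 + 0.768188 = 6.02819 m.
A = πr²/2 = π × 1.81²/2 = 5.14609 m².
Resultant F = γ·h_c·A = 10.05525 × 6.02819 × 5.14609 = 311.93 kN.
I_c = (π/8 − 8/(9π))·r⁴ = 0.109757 × 1.81⁴ = 1.178 m⁴.
Centre of pressure: y_p = y_c + I_c/(y_c·A) = 6.02819 + 1.178/(6.02819 × 5.14609) = 6.02819 + 0.0379735 = 6.06616 m along the plane.
The resultant acts 0.768188 + 0.0379735 = 0.806161 m (along the plate) below the hinge at the top edge, so the moment about the hinge is M = F × 0.806161 = 311.93 × 0.806161 = 251.466 kN·m.

M ≈ 251.5 kN·m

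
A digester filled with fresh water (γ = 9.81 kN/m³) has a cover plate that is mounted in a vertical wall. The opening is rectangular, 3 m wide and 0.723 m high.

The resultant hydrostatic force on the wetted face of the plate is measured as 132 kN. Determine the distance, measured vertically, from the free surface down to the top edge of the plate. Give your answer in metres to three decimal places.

γ = 9.81 kN/m³.
A = 3 × 0.723 = 2.169 m².
From F = γ·h_c·A, the centroid depth is h_c = 132/(9.81 × 2.169) = 6.20362 m.
The centroid lies 0.723/2 = 0.3615 m below the top edge, so the top edge sits at h_top = 6.20362 − 0.3615 = 5.84212 m below the surface.

d_top ≈ 5.842 m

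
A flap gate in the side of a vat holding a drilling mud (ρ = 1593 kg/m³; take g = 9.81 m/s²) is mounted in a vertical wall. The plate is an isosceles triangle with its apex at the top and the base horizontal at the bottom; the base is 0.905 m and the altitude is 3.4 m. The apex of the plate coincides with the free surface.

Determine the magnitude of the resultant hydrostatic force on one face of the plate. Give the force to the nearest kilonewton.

γ = ρg = 1593 × 9.81 / 1000 = 15.62733 kN/m³.
With the apex up, the centroid sits 2h/3 = 2 × 3.4/3 = 2.26667 m below the apex, so the centroid depth is h_c = 2.26667 m.
A = ½ × 0.905 × 3.4 = 1.5385 m².
Resultant F = γ·h_c·A = 15.62733 × 2.26667 × 1.5385 = 54.4967 kN.

F ≈ 54 kN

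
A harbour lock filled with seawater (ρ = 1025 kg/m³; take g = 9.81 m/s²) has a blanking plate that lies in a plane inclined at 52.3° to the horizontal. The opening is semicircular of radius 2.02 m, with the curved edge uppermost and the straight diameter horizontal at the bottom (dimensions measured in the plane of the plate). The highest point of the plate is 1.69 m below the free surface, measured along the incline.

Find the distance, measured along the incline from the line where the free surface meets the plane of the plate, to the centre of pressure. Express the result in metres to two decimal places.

y_p = 2.95 m

γ = ρg = 1025 × 9.81 / 1000 = 10.05525 kN/m³.
Let θ = 52.3° be the plate's angle to the horizontal; measure y along the incline from where the plane meets the free surface. Vertical depth h = y·sinθ with sinθ = 0.791224.
The centroid lies 4r/(3π) = 0.857315 m above the diameter, so r − 4r/(3π) = 2.02 − 0.857315 = 1.16268 m below the topmost point, so y_c = 1.69 + 1.16268 = 2.85268 m and h_c = 2.85268 × 0.791224 = 2.25711 m.
A = πr²/2 = π × 2.02²/2 = 6.40948 m².
Resultant F = γ·h_c·A = 10.05525 × 2.25711 × 6.40948 = 145.468 kN.
I_c = (π/8 − 8/(9π))·r⁴ = 0.109757 × 2.02⁴ = 1.82742 m⁴.
Centre of pressure: y_p = y_c + I_c/(y_c·A) = 2.85268 + 1.82742/(2.85268 × 6.40948) = 2.85268 + 0.0999453 = 2.95263 m along the plane.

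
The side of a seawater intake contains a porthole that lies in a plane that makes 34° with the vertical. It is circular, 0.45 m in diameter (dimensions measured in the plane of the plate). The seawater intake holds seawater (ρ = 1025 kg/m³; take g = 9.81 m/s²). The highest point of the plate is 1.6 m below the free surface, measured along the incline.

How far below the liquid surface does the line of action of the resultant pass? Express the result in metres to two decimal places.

h_p = 1.52 m

γ = ρg = 1025 × 9.81 / 1000 = 10.05525 kN/m³.
The plate makes 34° with the vertical, i.e. θ = 90° − 34° = 56° to the horizontal. Measuring y along the incline from the free-surface line, vertical depth h = y·sinθ with sinθ = 0.829038.
The centroid is at the centre, 0.225 m below the top of the plate, so y_c = 1.6 + 0.225 = 1.825 m and h_c = 1.825 × 0.829038 = 1.51299 m.
A = π(0.225)² = 0.159043 m².
Resultant F = γ·h_c·A = 10.05525 × 1.51299 × 0.159043 = 2.4196 kN.
I_c = πr⁴/4 = π × 0.225⁴/4 = 0.00201289 m⁴.
Centre of pressure: y_p = y_c + I_c/(y_c·A) = 1.825 + 0.00201289/(1.825 × 0.159043) = 1.825 + 0.00693494 = 1.83193 m along the plane.
Vertically, h_p = y_p·sinθ = 1.83193 × 0.829038 = 1.51874 m.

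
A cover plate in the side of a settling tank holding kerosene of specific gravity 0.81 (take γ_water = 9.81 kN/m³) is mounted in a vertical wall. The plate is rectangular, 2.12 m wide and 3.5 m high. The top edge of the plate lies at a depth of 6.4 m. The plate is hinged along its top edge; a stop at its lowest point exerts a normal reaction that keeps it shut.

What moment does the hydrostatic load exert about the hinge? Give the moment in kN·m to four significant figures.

γ = 0.81 × 9.81 = 7.9461 kN/m³.
The centroid lies 3.5/2 = 1.75 m below the top edge, so the centroid depth is h_c = 6.4 + 1.75 = 8.15 m.
A = 2.12 × 3.5 = 7.42 m².
Resultant F = γ·h_c·A = 7.9461 × 8.15 × 7.42 = 480.525 kN.
I_c = b·h³/12 = 2.12 × 3.5³/12 = 7.57458 m⁴.
Centre of pressure: y_p = y_c + I_c/(y_c·A) = 8.15 + 7.57458/(8.15 × 7.42) = 8.15 + 0.125256 = 8.27526 m along the plane.
The resultant acts 1.75 + 0.125256 = 1.87526 m (along the plate) below the hinge at the top edge, so the moment about the hinge is M = F × 1.87526 = 480.525 × 1.87526 = 901.109 kN·m.

M ≈ 901.1 kN·m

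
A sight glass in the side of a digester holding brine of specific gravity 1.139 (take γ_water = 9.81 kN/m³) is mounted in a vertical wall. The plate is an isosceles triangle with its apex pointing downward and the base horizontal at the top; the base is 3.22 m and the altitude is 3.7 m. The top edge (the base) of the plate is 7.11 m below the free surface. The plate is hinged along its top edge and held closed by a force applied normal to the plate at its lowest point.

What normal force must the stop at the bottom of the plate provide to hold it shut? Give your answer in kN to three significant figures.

P ≈ 199 kN

γ = 1.139 × 9.81 = 11.17359 kN/m³.
With the apex down, the centroid sits h/3 = 3.7/3 = 1.23333 m below the base (the top edge), so the centroid depth is h_c = 7.11 + 1.23333 = 8.34333 m.
A = ½ × 3.22 × 3.7 = 5.957 m².
Resultant F = γ·h_c·A = 11.17359 × 8.34333 × 5.957 = 555.341 kN.
I_c = b·h³/36 = 3.22 × 3.7³/36 = 4.53063 m⁴.
Centre of pressure: y_p = y_c + I_c/(y_c·A) = 8.34333 + 4.53063/(8.34333 × 5.957) = 8.34333 + 0.0911573 = 8.43449 m along the plane.
The resultant acts 1.23333 + 0.0911573 = 1.32449 m (along the plate) below the hinge at the top edge, so the moment about the hinge is M = F × 1.32449 = 555.341 × 1.32449 = 735.544 kN·m.
A normal force at the bottom, 3.7 m from the hinge, must supply this moment: P = 735.544/3.7 = 198.796 kN.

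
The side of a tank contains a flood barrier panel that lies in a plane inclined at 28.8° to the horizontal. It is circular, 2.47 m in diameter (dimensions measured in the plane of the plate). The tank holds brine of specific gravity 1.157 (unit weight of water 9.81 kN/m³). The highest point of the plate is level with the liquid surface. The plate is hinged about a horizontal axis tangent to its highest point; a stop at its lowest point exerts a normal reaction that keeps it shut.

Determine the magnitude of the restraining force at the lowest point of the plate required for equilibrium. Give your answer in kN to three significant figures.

P ≈ 20.2 kN

γ = 1.157 × 9.81 = 11.35017 kN/m³.
Let θ = 28.8° be the plate's angle to the horizontal; measure y along the incline from where the plane meets the free surface. Vertical depth h = y·sinθ with sinθ = 0.481754.
The centroid is at the centre, 1.235 m below the top of the plate, so y_c = 1.235 m and h_c = 1.235 × 0.481754 = 0.594966 m.
A = π(1.235)² = 4.79164 m².
Resultant F = γ·h_c·A = 11.35017 × 0.594966 × 4.79164 = 32.3578 kN.
I_c = πr⁴/4 = π × 1.235⁴/4 = 1.82708 m⁴.
Centre of pressure: y_p = y_c + I_c/(y_c·A) = 1.235 + 1.82708/(1.235 × 4.79164) = 1.235 + 0.30875 = 1.54375 m along the plane.
The resultant acts 1.235 + 0.30875 = 1.54375 m (along the plate) below the hinge at the top edge, so the moment about the hinge is M = F × 1.54375 = 32.3578 × 1.54375 = 49.9524 kN·m.
A normal force at the bottom, 2.47 m from the hinge, must supply this moment: P = 49.9524/2.47 = 20.2236 kN.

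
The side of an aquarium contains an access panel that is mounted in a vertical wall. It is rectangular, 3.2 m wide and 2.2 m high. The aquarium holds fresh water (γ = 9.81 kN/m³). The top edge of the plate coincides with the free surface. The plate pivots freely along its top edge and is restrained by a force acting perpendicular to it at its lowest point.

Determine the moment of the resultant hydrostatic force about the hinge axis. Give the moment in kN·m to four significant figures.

γ = 9.81 kN/m³.
The centroid lies 2.2/2 = 1.1 m below the top edge, so the centroid depth is h_c = 1.1 m.
A = 3.2 × 2.2 = 7.04 m².
Resultant F = γ·h_c·A = 9.81 × 1.1 × 7.04 = 75.9686 kN.
I_c = b·h³/12 = 3.2 × 2.2³/12 = 2.83947 m⁴.
Centre of pressure: y_p = y_c + I_c/(y_c·A) = 1.1 + 2.83947/(1.1 × 7.04) = 1.1 + 0.366667 = 1.46667 m along the plane.
The resultant acts 1.1 + 0.366667 = 1.46667 m (along the plate) below the hinge at the top edge, so the moment about the hinge is M = F × 1.46667 = 75.9686 × 1.46667 = 111.421 kN·m.

M ≈ 111.4 kN·m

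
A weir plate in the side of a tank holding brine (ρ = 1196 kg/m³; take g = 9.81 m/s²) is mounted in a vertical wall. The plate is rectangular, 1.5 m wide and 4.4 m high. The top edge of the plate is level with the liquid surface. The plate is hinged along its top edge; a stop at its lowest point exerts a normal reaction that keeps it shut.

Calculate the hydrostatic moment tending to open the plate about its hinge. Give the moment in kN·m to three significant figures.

γ = ρg = 1196 × 9.81 / 1000 = 11.73276 kN/m³.
The centroid lies 4.4/2 = 2.2 m below the top edge, so the centroid depth is h_c = 2.2 m.
A = 1.5 × 4.4 = 6.6 m².
Resultant F = γ·h_c·A = 11.73276 × 2.2 × 6.6 = 170.36 kN.
I_c = b·h³/12 = 1.5 × 4.4³/12 = 10.648 m⁴.
Centre of pressure: y_p = y_c + I_c/(y_c·A) = 2.2 + 10.648/(2.2 × 6.6) = 2.2 + 0.733333 = 2.93333 m along the plane.
The resultant acts 2.2 + 0.733333 = 2.93333 m (along the plate) below the hinge at the top edge, so the moment about the hinge is M = F × 2.93333 = 170.36 × 2.93333 = 499.722 kN·m.

M ≈ 500 kN·m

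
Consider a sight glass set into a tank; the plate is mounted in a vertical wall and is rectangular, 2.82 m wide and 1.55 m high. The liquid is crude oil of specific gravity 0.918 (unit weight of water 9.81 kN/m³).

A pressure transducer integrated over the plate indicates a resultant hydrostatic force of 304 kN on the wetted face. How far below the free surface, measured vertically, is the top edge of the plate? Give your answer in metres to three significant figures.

d_top ≈ 6.95 m

γ = 0.918 × 9.81 = 9.00558 kN/m³.
A = 2.82 × 1.55 = 4.371 m².
From F = γ·h_c·A, the centroid depth is h_c = 304/(9.00558 × 4.371) = 7.72291 m.
The centroid lies 1.55/2 = 0.775 m below the top edge, so the top edge sits at h_top = 7.72291 − 0.775 = 6.94791 m below the surface.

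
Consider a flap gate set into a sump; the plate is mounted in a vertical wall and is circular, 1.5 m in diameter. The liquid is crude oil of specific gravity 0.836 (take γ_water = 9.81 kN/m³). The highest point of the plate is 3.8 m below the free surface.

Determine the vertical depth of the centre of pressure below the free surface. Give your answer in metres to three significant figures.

γ = 0.836 × 9.81 = 8.20116 kN/m³.
The centroid is at the centre, 0.75 m below the top of the plate, so the centroid depth is h_c = 3.8 + 0.75 = 4.55 m.
A = π(0.75)² = 1.76715 m².
Resultant F = γ·h_c·A = 8.20116 × 4.55 × 1.76715 = 65.9417 kN.
I_c = πr⁴/4 = π × 0.75⁴/4 = 0.248505 m⁴.
Centre of pressure: y_p = y_c + I_c/(y_c·A) = 4.55 + 0.248505/(4.55 × 1.76715) = 4.55 + 0.0309065 = 4.58091 m along the plane.

h_p = 4.58 m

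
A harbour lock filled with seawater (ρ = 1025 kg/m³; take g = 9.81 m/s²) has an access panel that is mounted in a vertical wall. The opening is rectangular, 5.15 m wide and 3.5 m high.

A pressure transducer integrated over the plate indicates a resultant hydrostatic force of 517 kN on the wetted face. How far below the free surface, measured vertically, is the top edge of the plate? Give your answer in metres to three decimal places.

γ = ρg = 1025 × 9.81 / 1000 = 10.05525 kN/m³.
A = 5.15 × 3.5 = 18.025 m².
From F = γ·h_c·A, the centroid depth is h_c = 517/(10.05525 × 18.025) = 2.85248 m.
The centroid lies 3.5/2 = 1.75 m below the top edge, so the top edge sits at h_top = 2.85248 − 1.75 = 1.10248 m below the surface.

d_top ≈ 1.102 m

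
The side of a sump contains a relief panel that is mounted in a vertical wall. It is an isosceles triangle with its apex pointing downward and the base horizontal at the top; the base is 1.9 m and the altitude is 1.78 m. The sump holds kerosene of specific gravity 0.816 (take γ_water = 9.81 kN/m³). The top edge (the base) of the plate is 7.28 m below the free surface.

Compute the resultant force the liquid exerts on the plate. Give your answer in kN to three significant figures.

F ≈ 107 kN

γ = 0.816 × 9.81 = 8.00496 kN/m³.
With the apex down, the centroid sits h/3 = 1.78/3 = 0.593333 m below the base (the top edge), so the centroid depth is h_c = 7.28 + 0.593333 = 7.87333 m.
A = ½ × 1.9 × 1.78 = 1.691 m².
Resultant F = γ·h_c·A = 8.00496 × 7.87333 × 1.691 = 106.576 kN.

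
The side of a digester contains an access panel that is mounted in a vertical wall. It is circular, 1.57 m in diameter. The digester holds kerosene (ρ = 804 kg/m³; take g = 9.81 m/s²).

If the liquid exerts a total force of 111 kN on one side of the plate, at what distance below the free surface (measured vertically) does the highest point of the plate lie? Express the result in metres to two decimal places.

d_top ≈ 6.48 m

γ = ρg = 804 × 9.81 / 1000 = 7.88724 kN/m³.
A = π(0.785)² = 1.93593 m².
From F = γ·h_c·A, the centroid depth is h_c = 111/(7.88724 × 1.93593) = 7.26956 m.
The centroid is at the centre, 0.785 m below the top of the plate, so the highest point sits at h_top = 7.26956 − 0.785 = 6.48456 m below the surface.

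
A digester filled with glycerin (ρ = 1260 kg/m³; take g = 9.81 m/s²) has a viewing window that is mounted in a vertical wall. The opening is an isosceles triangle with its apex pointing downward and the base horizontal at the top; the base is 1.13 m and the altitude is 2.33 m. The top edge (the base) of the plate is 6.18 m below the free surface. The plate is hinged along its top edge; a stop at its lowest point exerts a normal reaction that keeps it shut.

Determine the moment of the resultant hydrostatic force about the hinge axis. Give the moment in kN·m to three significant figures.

M ≈ 92.8 kN·m

γ = ρg = 1260 × 9.81 / 1000 = 12.3606 kN/m³.
With the apex down, the centroid sits h/3 = 2.33/3 = 0.776667 m below the base (the top edge), so the centroid depth is h_c = 6.18 + 0.776667 = 6.95667 m.
A = ½ × 1.13 × 2.33 = 1.31645 m².
Resultant F = γ·h_c·A = 12.3606 × 6.95667 × 1.31645 = 113.2 kN.
I_c = b·h³/36 = 1.13 × 2.33³/36 = 0.397049 m⁴.
Centre of pressure: y_p = y_c + I_c/(y_c·A) = 6.95667 + 0.397049/(6.95667 × 1.31645) = 6.95667 + 0.0433549 = 7.00002 m along the plane.
The resultant acts 0.776667 + 0.0433549 = 0.820022 m (along the plate) below the hinge at the top edge, so the moment about the hinge is M = F × 0.820022 = 113.2 × 0.820022 = 92.8265 kN·m.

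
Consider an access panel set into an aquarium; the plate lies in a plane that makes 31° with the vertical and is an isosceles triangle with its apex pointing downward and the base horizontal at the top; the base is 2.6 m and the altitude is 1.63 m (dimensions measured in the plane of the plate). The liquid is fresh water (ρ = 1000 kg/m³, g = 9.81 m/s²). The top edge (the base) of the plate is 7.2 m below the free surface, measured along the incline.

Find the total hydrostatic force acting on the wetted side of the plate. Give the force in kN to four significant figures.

F ≈ 138.0 kN

γ = ρg = 1000 × 9.81 = 9810 N/m³ = 9.81 kN/m³.
The plate makes 31° with the vertical, i.e. θ = 90° − 31° = 59° to the horizontal. Measuring y along the incline from the free-surface line, vertical depth h = y·sinθ with sinθ = 0.857167.
With the apex down, the centroid sits h/3 = 1.63/3 = 0.543333 m below the base (the top edge), so y_c = 7.2 + 0.543333 = 7.74333 m and h_c = 7.74333 × 0.857167 = 6.63733 m.
A = ½ × 2.6 × 1.63 = 2.119 m².
Resultant F = γ·h_c·A = 9.81 × 6.63733 × 2.119 = 137.973 kN.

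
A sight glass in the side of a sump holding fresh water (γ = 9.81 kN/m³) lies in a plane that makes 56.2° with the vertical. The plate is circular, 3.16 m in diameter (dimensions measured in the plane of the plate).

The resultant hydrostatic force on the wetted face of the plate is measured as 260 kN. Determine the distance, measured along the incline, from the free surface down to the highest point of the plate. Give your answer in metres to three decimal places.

y_top ≈ 4.495 m

γ = 9.81 kN/m³.
A = π(1.58)² = 7.84267 m².
From F = γ·h_c·A, the centroid depth is h_c = 260/(9.81 × 7.84267) = 3.37941 m.
The plate makes 56.2° with the vertical, i.e. θ = 90° − 56.2° = 33.8° to the horizontal. Measuring y along the incline from the free-surface line, vertical depth h = y·sinθ with sinθ = 0.556296.
Along the incline, y_c = h_c/sinθ = 3.37941/0.556296 = 6.07484 m.
The centroid is at the centre, 1.58 m below the top of the plate, so the highest point sits at y_top = 6.07484 − 1.58 = 4.49484 m along the incline.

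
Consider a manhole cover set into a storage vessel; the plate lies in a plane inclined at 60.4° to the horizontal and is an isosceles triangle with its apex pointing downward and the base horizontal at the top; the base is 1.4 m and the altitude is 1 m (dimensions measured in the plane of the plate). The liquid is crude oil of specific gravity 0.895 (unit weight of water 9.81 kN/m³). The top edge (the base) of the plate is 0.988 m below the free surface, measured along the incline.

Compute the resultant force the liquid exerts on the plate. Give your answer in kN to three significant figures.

F ≈ 7.06 kN

γ = 0.895 × 9.81 = 8.77995 kN/m³.
Let θ = 60.4° be the plate's angle to the horizontal; measure y along the incline from where the plane meets the free surface. Vertical depth h = y·sinθ with sinθ = 0.869495.
With the apex down, the centroid sits h/3 = 1/3 = 0.333333 m below the base (the top edge), so y_c = 0.988 + 0.333333 = 1.32133 m and h_c = 1.32133 × 0.869495 = 1.14889 m.
A = ½ × 1.4 × 1 = 0.7 m².
Resultant F = γ·h_c·A = 8.77995 × 1.14889 × 0.7 = 7.06104 kN.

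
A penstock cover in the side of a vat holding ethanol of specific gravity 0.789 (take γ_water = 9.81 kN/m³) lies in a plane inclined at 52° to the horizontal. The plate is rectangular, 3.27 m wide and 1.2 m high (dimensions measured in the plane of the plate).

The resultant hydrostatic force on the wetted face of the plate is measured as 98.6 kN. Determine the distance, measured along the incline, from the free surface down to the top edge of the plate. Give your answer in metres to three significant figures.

γ = 0.789 × 9.81 = 7.74009 kN/m³.
A = 3.27 × 1.2 = 3.924 m².
From F = γ·h_c·A, the centroid depth is h_c = 98.6/(7.74009 × 3.924) = 3.2464 m.
Let θ = 52° be the plate's angle to the horizontal; measure y along the incline from where the plane meets the free surface. Vertical depth h = y·sinθ with sinθ = 0.788011.
Along the incline, y_c = h_c/sinθ = 3.2464/0.788011 = 4.11974 m.
The centroid lies 1.2/2 = 0.6 m below the top edge, so the top edge sits at y_top = 4.11974 − 0.6 = 3.51974 m along the incline.

y_top ≈ 3.52 m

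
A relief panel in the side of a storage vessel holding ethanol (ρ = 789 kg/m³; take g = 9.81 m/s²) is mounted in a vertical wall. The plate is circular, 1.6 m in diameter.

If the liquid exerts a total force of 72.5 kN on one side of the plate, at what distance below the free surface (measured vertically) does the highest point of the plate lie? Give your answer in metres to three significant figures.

d_top ≈ 3.86 m

γ = ρg = 789 × 9.81 / 1000 = 7.74009 kN/m³.
A = π(0.8)² = 2.01062 m².
From F = γ·h_c·A, the centroid depth is h_c = 72.5/(7.74009 × 2.01062) = 4.65867 m.
The centroid is at the centre, 0.8 m below the top of the plate, so the highest point sits at h_top = 4.65867 − 0.8 = 3.85867 m below the surface.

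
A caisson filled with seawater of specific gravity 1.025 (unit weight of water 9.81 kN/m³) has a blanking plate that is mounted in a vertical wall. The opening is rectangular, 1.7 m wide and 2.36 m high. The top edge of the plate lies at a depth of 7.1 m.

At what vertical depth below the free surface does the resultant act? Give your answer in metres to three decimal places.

h_p = 8.336 m

γ = 1.025 × 9.81 = 10.05525 kN/m³.
The centroid lies 2.36/2 = 1.18 m below the top edge, so the centroid depth is h_c = 7.1 + 1.18 = 8.28 m.
A = 1.7 × 2.36 = 4.012 m².
Resultant F = γ·h_c·A = 10.05525 × 8.28 × 4.012 = 334.029 kN.
I_c = b·h³/12 = 1.7 × 2.36³/12 = 1.8621 m⁴.
Centre of pressure: y_p = y_c + I_c/(y_c·A) = 8.28 + 1.8621/(8.28 × 4.012) = 8.28 + 0.0560547 = 8.33605 m along the plane.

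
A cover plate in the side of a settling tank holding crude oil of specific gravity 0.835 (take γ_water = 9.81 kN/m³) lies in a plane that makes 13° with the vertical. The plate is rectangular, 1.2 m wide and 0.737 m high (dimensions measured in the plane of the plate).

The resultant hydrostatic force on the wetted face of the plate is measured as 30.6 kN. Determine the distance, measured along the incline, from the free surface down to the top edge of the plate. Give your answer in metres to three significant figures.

y_top ≈ 3.97 m

γ = 0.835 × 9.81 = 8.19135 kN/m³.
A = 1.2 × 0.737 = 0.8844 m².
From F = γ·h_c·A, the centroid depth is h_c = 30.6/(8.19135 × 0.8844) = 4.22393 m.
The plate makes 13° with the vertical, i.e. θ = 90° − 13° = 77° to the horizontal. Measuring y along the incline from the free-surface line, vertical depth h = y·sinθ with sinθ = 0.974370.
Along the incline, y_c = h_c/sinθ = 4.22393/0.974370 = 4.33504 m.
The centroid lies 0.737/2 = 0.3685 m below the top edge, so the top edge sits at y_top = 4.33504 − 0.3685 = 3.96654 m along the incline.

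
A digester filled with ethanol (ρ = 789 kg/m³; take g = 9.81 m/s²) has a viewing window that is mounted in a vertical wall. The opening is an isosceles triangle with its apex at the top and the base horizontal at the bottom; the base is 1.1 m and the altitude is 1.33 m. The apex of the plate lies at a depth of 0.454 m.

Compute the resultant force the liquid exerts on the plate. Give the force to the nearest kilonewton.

F ≈ 8 kN

γ = ρg = 789 × 9.81 / 1000 = 7.74009 kN/m³.
With the apex up, the centroid sits 2h/3 = 2 × 1.33/3 = 0.886667 m below the apex, so the centroid depth is h_c = 0.454 + 0.886667 = 1.34067 m.
A = ½ × 1.1 × 1.33 = 0.7315 m².
Resultant F = γ·h_c·A = 7.74009 × 1.34067 × 0.7315 = 7.59071 kN.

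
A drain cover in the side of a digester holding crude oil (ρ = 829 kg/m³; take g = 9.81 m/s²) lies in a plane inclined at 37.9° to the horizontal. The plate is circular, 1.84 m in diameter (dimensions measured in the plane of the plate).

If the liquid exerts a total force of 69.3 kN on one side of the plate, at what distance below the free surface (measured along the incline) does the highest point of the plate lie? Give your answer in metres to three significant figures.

γ = ρg = 829 × 9.81 / 1000 = 8.13249 kN/m³.
A = π(0.92)² = 2.65904 m².
From F = γ·h_c·A, the centroid depth is h_c = 69.3/(8.13249 × 2.65904) = 3.20468 m.
Let θ = 37.9° be the plate's angle to the horizontal; measure y along the incline from where the plane meets the free surface. Vertical depth h = y·sinθ with sinθ = 0.614285.
Along the incline, y_c = h_c/sinθ = 3.20468/0.614285 = 5.21693 m.
The centroid is at the centre, 0.92 m below the top of the plate, so the highest point sits at y_top = 5.21693 − 0.92 = 4.29693 m along the incline.

y_top ≈ 4.30 m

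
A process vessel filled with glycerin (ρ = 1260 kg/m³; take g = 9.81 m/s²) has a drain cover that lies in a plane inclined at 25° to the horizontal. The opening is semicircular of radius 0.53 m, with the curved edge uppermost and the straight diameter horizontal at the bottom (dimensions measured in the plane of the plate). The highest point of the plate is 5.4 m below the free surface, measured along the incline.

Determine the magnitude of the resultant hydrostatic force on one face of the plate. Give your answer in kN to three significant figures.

γ = ρg = 1260 × 9.81 / 1000 = 12.3606 kN/m³.
Let θ = 25° be the plate's angle to the horizontal; measure y along the incline from where the plane meets the free surface. Vertical depth h = y·sinθ with sinθ = 0.422618.
The centroid lies 4r/(3π) = 0.224939 m above the diameter, so r − 4r/(3π) = 0.53 − 0.224939 = 0.305061 m below the topmost point, so y_c = 5.4 + 0.305061 = 5.70506 m and h_c = 5.70506 × 0.422618 = 2.41106 m.
A = πr²/2 = π × 0.53²/2 = 0.441237 m².
Resultant F = γ·h_c·A = 12.3606 × 2.41106 × 0.441237 = 13.1498 kN.

F ≈ 13.1 kN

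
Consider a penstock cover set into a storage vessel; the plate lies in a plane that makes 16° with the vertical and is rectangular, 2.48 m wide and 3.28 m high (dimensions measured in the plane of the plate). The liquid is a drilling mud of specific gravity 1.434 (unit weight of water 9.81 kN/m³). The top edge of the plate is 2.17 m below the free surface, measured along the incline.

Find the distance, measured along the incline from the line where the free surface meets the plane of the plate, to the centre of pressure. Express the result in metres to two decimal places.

y_p = 4.05 m

γ = 1.434 × 9.81 = 14.06754 kN/m³.
The plate makes 16° with the vertical, i.e. θ = 90° − 16° = 74° to the horizontal. Measuring y along the incline from the free-surface line, vertical depth h = y·sinθ with sinθ = 0.961262.
The centroid lies 3.28/2 = 1.64 m below the top edge, so y_c = 2.17 + 1.64 = 3.81 m and h_c = 3.81 × 0.961262 = 3.66241 m.
A = 2.48 × 3.28 = 8.1344 m².
Resultant F = γ·h_c·A = 14.06754 × 3.66241 × 8.1344 = 419.093 kN.
I_c = b·h³/12 = 2.48 × 3.28³/12 = 7.29276 m⁴.
Centre of pressure: y_p = y_c + I_c/(y_c·A) = 3.81 + 7.29276/(3.81 × 8.1344) = 3.81 + 0.235311 = 4.04531 m along the plane.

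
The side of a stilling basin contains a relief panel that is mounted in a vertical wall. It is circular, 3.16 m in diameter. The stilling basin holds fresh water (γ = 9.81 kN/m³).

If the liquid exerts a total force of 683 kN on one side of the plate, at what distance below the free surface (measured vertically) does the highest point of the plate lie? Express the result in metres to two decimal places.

γ = 9.81 kN/m³.
A = π(1.58)² = 7.84267 m².
From F = γ·h_c·A, the centroid depth is h_c = 683/(9.81 × 7.84267) = 8.87744 m.
The centroid is at the centre, 1.58 m below the top of the plate, so the highest point sits at h_top = 8.87744 − 1.58 = 7.29744 m below the surface.

d_top ≈ 7.30 m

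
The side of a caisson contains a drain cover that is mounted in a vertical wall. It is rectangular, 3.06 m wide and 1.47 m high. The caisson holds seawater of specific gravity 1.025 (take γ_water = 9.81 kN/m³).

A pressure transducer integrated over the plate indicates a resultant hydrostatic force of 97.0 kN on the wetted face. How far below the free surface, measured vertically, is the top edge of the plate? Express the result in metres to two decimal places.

γ = 1.025 × 9.81 = 10.05525 kN/m³.
A = 3.06 × 1.47 = 4.4982 m².
From F = γ·h_c·A, the centroid depth is h_c = 97.0/(10.05525 × 4.4982) = 2.14457 m.
The centroid lies 1.47/2 = 0.735 m below the top edge, so the top edge sits at h_top = 2.14457 − 0.735 = 1.40957 m below the surface.

d_top ≈ 1.41 m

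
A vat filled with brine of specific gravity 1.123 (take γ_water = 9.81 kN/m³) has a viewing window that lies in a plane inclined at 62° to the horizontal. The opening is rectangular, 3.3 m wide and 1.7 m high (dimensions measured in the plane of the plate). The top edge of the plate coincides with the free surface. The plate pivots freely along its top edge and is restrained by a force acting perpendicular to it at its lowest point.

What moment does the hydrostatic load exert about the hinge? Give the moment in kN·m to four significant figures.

M ≈ 52.57 kN·m

γ = 1.123 × 9.81 = 11.01663 kN/m³.
Let θ = 62° be the plate's angle to the horizontal; measure y along the incline from where the plane meets the free surface. Vertical depth h = y·sinθ with sinθ = 0.882948.
The centroid lies 1.7/2 = 0.85 m below the top edge, so y_c = 0.85 m and h_c = 0.85 × 0.882948 = 0.750506 m.
A = 3.3 × 1.7 = 5.61 m².
Resultant F = γ·h_c·A = 11.01663 × 0.750506 × 5.61 = 46.3837 kN.
I_c = b·h³/12 = 3.3 × 1.7³/12 = 1.35107 m⁴.
Centre of pressure: y_p = y_c + I_c/(y_c·A) = 0.85 + 1.35107/(0.85 × 5.61) = 0.85 + 0.283332 = 1.13333 m along the plane.
The resultant acts 0.85 + 0.283332 = 1.13333 m (along the plate) below the hinge at the top edge, so the moment about the hinge is M = F × 1.13333 = 46.3837 × 1.13333 = 52.568 kN·m.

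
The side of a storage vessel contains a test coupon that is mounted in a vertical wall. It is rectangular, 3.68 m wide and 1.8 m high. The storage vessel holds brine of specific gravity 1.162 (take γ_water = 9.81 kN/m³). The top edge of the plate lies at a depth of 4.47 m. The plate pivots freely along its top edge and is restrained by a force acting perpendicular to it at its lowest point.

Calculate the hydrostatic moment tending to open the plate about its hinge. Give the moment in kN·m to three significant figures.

γ = 1.162 × 9.81 = 11.39922 kN/m³.
The centroid lies 1.8/2 = 0.9 m below the top edge, so the centroid depth is h_c = 4.47 + 0.9 = 5.37 m.
A = 3.68 × 1.8 = 6.624 m².
Resultant F = γ·h_c·A = 11.39922 × 5.37 × 6.624 = 405.48 kN.
I_c = b·h³/12 = 3.68 × 1.8³/12 = 1.78848 m⁴.
Centre of pressure: y_p = y_c + I_c/(y_c·A) = 5.37 + 1.78848/(5.37 × 6.624) = 5.37 + 0.0502793 = 5.42028 m along the plane.
The resultant acts 0.9 + 0.0502793 = 0.950279 m (along the plate) below the hinge at the top edge, so the moment about the hinge is M = F × 0.950279 = 405.48 × 0.950279 = 385.319 kN·m.

M ≈ 385 kN·m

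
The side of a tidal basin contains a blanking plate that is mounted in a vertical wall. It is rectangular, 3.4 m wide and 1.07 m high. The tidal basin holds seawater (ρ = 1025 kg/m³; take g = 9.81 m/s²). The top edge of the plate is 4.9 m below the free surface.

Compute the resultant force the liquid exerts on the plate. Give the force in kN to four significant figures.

γ = ρg = 1025 × 9.81 / 1000 = 10.05525 kN/m³.
The centroid lies 1.07/2 = 0.535 m below the top edge, so the centroid depth is h_c = 4.9 + 0.535 = 5.435 m.
A = 3.4 × 1.07 = 3.638 m².
Resultant F = γ·h_c·A = 10.05525 × 5.435 × 3.638 = 198.818 kN.

F ≈ 198.8 kN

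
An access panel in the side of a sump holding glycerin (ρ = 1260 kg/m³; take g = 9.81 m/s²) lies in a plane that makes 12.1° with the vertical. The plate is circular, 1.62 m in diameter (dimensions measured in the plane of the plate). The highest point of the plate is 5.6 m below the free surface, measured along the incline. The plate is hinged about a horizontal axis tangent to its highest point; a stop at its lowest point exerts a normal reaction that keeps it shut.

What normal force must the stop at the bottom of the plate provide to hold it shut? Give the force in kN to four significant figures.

γ = ρg = 1260 × 9.81 / 1000 = 12.3606 kN/m³.
The plate makes 12.1° with the vertical, i.e. θ = 90° − 12.1° = 77.9° to the horizontal. Measuring y along the incline from the free-surface line, vertical depth h = y·sinθ with sinθ = 0.977783.
The centroid is at the centre, 0.81 m below the top of the plate, so y_c = 5.6 + 0.81 = 6.41 m and h_c = 6.41 × 0.977783 = 6.26759 m.
A = π(0.81)² = 2.0612 m².
Resultant F = γ·h_c·A = 12.3606 × 6.26759 × 2.0612 = 159.684 kN.
I_c = πr⁴/4 = π × 0.81⁴/4 = 0.338088 m⁴.
Centre of pressure: y_p = y_c + I_c/(y_c·A) = 6.41 + 0.338088/(6.41 × 2.0612) = 6.41 + 0.0255889 = 6.43559 m along the plane.
The resultant acts 0.81 + 0.0255889 = 0.835589 m (along the plate) below the hinge at the top edge, so the moment about the hinge is M = F × 0.835589 = 159.684 × 0.835589 = 133.43 kN·m.
A normal force at the bottom, 1.62 m from the hinge, must supply this moment: P = 133.43/1.62 = 82.3642 kN.

P ≈ 82.36 kN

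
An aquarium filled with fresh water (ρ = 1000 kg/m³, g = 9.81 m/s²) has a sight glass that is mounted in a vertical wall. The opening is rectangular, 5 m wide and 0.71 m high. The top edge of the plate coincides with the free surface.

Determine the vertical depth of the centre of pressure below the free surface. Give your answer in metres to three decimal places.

h_p = 0.473 m

γ = ρg = 1000 × 9.81 = 9810 N/m³ = 9.81 kN/m³.
The centroid lies 0.71/2 = 0.355 m below the top edge, so the centroid depth is h_c = 0.355 m.
A = 5 × 0.71 = 3.55 m².
Resultant F = γ·h_c·A = 9.81 × 0.355 × 3.55 = 12.3631 kN.
I_c = b·h³/12 = 5 × 0.71³/12 = 0.14913 m⁴.
Centre of pressure: y_p = y_c + I_c/(y_c·A) = 0.355 + 0.14913/(0.355 × 3.55) = 0.355 + 0.118334 = 0.473334 m along the plane.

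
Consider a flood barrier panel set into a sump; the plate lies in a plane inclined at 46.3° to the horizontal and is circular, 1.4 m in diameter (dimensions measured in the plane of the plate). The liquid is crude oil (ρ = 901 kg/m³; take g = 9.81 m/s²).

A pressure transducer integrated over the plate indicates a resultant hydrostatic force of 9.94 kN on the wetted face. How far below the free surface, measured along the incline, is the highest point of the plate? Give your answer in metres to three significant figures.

y_top ≈ 0.310 m

γ = ρg = 901 × 9.81 / 1000 = 8.83881 kN/m³.
A = π(0.7)² = 1.53938 m².
From F = γ·h_c·A, the centroid depth is h_c = 9.94/(8.83881 × 1.53938) = 0.730545 m.
Let θ = 46.3° be the plate's angle to the horizontal; measure y along the incline from where the plane meets the free surface. Vertical depth h = y·sinθ with sinθ = 0.722967.
Along the incline, y_c = h_c/sinθ = 0.730545/0.722967 = 1.01048 m.
The centroid is at the centre, 0.7 m below the top of the plate, so the highest point sits at y_top = 1.01048 − 0.7 = 0.31048 m along the incline.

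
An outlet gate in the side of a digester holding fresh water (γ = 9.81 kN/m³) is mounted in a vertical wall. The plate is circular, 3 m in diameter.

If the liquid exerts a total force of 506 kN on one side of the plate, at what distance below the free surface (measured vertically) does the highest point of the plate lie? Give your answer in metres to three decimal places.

d_top ≈ 5.797 m

γ = 9.81 kN/m³.
A = π(1.5)² = 7.06858 m².
From F = γ·h_c·A, the centroid depth is h_c = 506/(9.81 × 7.06858) = 7.29708 m.
The centroid is at the centre, 1.5 m below the top of the plate, so the highest point sits at h_top = 7.29708 − 1.5 = 5.79708 m below the surface.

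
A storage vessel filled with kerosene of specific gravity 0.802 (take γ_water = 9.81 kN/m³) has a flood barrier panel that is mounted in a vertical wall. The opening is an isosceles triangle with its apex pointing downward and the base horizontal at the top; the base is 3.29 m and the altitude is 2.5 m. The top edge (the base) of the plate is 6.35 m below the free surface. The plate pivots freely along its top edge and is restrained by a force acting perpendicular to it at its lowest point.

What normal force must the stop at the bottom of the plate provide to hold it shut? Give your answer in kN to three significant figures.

P ≈ 82.0 kN

γ = 0.802 × 9.81 = 7.86762 kN/m³.
With the apex down, the centroid sits h/3 = 2.5/3 = 0.833333 m below the base (the top edge), so the centroid depth is h_c = 6.35 + 0.833333 = 7.18333 m.
A = ½ × 3.29 × 2.5 = 4.1125 m².
Resultant F = γ·h_c·A = 7.86762 × 7.18333 × 4.1125 = 232.421 kN.
I_c = b·h³/36 = 3.29 × 2.5³/36 = 1.42795 m⁴.
Centre of pressure: y_p = y_c + I_c/(y_c·A) = 7.18333 + 1.42795/(7.18333 × 4.1125) = 7.18333 + 0.0483372 = 7.23167 m along the plane.
The resultant acts 0.833333 + 0.0483372 = 0.88167 m (along the plate) below the hinge at the top edge, so the moment about the hinge is M = F × 0.88167 = 232.421 × 0.88167 = 204.919 kN·m.
A normal force at the bottom, 2.5 m from the hinge, must supply this moment: P = 204.919/2.5 = 81.9676 kN.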